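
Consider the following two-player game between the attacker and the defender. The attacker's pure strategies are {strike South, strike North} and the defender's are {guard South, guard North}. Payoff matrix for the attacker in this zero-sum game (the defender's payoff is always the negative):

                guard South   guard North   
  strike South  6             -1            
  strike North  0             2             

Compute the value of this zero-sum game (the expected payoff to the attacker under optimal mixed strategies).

v = 4/3

In a mixed equilibrium the attacker is indifferent between strike South and strike North; this condition fixes q.
  the attacker's payoff from strike South: q·6 + (1−q)·(-1) = 7q - 1
  the attacker's payoff from strike North: q·0 + (1−q)·2 = -2q + 2
  7q - 1 = -2q + 2  ⇒  9q = 3  ⇒  q = 1/3.
The value is the attacker's expected payoff against this mix (using strike South): (1/3)·6 + (2/3)·(-1) = 4/3.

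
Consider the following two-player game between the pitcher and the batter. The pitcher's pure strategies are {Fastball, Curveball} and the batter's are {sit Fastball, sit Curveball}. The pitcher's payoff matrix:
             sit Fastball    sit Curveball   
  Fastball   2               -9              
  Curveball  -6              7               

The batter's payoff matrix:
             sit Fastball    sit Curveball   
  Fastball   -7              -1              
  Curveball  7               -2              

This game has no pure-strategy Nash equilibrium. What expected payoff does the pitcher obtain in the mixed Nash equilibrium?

The pitcher's indifference between Fastball and Curveball determines the batter's mixing probability q:
  the pitcher's expected payoff from Fastball: q·2 + (1−q)·(-9) = 11q - 9
  the pitcher's expected payoff from Curveball: q·(-6) + (1−q)·7 = -13q + 7
  11q - 9 = -13q + 7  ⇒  24q = 16  ⇒  q = 2/3.
At equilibrium the pitcher is indifferent across rows, so the pitcher's payoff equals the payoff from Fastball: (2/3)·2 + (1/3)·(-9) = -5/3.

-5/3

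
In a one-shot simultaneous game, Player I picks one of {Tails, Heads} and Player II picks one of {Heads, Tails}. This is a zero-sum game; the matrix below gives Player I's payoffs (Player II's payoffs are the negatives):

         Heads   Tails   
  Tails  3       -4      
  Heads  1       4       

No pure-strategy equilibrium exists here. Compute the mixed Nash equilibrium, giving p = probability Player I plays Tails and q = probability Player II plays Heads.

For Player II to be willing to mix, Player II must be indifferent between Heads and Tails, which pins down Player I's mix.
  Player II's payoff from Heads: p·(-3) + (1−p)·(-1) = -2p - 1
  Player II's payoff from Tails: p·4 + (1−p)·(-4) = 8p - 4
  -2p - 1 = 8p - 4  ⇒  -10p = -3  ⇒  p = 3/10.
For Player I to be willing to mix, Player I must be indifferent between Tails and Heads, which pins down Player II's mix.
  Player I's payoff to Tails: q·3 + (1−q)·(-4) = 7q - 4
  Player I's payoff to Heads: q·1 + (1−q)·4 = -3q + 4
  7q - 4 = -3q + 4  ⇒  10q = 8  ⇒  q = 4/5.

p = 3/10, q = 4/5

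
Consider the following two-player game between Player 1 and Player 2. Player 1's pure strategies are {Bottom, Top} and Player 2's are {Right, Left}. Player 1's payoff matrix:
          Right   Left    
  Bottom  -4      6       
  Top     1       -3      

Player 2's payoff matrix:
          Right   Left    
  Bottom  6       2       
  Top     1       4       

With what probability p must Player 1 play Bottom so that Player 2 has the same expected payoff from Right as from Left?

p = 3/7

Set Player 2's expected payoff from Right equal to that from Left:
  Player 2's expected payoff from Right: p·6 + (1−p)·1 = 5p + 1
  Player 2's expected payoff from Left: p·2 + (1−p)·4 = -2p + 4
  5p + 1 = -2p + 4  ⇒  7p = 3  ⇒  p = 3/7.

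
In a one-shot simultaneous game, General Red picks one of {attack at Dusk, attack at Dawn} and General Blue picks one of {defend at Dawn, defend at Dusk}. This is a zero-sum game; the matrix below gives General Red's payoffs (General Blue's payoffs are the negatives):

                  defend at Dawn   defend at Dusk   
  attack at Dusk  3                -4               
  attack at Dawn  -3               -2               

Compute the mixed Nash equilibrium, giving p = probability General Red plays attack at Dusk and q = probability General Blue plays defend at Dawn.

p = 1/8, q = 1/4

For General Blue to be willing to mix, General Blue must be indifferent between defend at Dawn and defend at Dusk, which pins down General Red's mix.
  General Blue's payoff to defend at Dawn: p·(-3) + (1−p)·3 = -6p + 3
  General Blue's payoff to defend at Dusk: p·4 + (1−p)·2 = 2p + 2
  -6p + 3 = 2p + 2  ⇒  -8p = -1  ⇒  p = 1/8.
For General Red to be willing to mix, General Red must be indifferent between attack at Dusk and attack at Dawn, which pins down General Blue's mix.
  General Red's expected payoff from attack at Dusk: q·3 + (1−q)·(-4) = 7q - 4
  General Red's expected payoff from attack at Dawn: q·(-3) + (1−q)·(-2) = -q - 2
  7q - 4 = -q - 2  ⇒  8q = 2  ⇒  q = 1/4.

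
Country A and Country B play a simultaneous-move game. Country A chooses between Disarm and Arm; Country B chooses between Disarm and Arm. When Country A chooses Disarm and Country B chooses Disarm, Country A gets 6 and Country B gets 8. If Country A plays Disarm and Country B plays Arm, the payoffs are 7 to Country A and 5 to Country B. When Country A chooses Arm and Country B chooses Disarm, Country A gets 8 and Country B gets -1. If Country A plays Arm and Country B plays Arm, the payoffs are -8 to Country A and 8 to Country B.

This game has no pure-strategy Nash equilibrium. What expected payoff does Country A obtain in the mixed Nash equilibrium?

104/17

Country B's mix must leave Country A indifferent between Disarm and Arm.
  Country A's payoff from Disarm: q·6 + (1−q)·7 = -q + 7
  Country A's payoff from Arm: q·8 + (1−q)·(-8) = 16q - 8
  -q + 7 = 16q - 8  ⇒  -17q = -15  ⇒  q = 15/17.
At equilibrium Country A is indifferent across rows, so Country A's payoff equals the payoff from Disarm: (15/17)·6 + (2/17)·7 = 104/17.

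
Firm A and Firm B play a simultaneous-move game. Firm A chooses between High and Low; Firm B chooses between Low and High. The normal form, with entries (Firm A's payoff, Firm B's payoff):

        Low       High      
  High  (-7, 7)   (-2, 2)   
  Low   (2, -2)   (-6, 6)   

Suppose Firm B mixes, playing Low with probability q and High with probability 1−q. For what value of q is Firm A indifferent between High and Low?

Set Firm A's expected payoff from High equal to that from Low:
  Firm A's payoff from High: q·(-7) + (1−q)·(-2) = -5q - 2
  Firm A's payoff from Low: q·2 + (1−q)·(-6) = 8q - 6
  -5q - 2 = 8q - 6  ⇒  -13q = -4  ⇒  q = 4/13.

q = 4/13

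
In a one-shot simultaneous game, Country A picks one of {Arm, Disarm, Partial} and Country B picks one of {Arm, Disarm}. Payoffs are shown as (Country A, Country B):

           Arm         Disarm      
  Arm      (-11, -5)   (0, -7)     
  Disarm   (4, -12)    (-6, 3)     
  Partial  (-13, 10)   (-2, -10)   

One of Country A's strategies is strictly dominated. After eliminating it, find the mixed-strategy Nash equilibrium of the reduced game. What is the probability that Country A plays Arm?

Country A's strategy Partial is strictly dominated by Arm: -11 > -13 and 0 > -2. Eliminate Partial.
Country B's indifference between Arm and Disarm determines Country A's mixing probability p:
  Country B's payoff from Arm: p·(-5) + (1−p)·(-12) = 7p - 12
  Country B's payoff from Disarm: p·(-7) + (1−p)·3 = -10p + 3
  7p - 12 = -10p + 3  ⇒  17p = 15  ⇒  p = 15/17.

p = 15/17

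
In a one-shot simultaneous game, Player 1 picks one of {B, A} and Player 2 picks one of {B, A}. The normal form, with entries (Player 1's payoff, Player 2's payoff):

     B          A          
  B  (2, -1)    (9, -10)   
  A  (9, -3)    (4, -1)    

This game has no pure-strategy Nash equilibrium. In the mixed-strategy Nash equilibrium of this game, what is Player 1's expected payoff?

73/12

For Player 1 to be willing to mix, Player 1 must be indifferent between B and A, which pins down Player 2's mix.
  Player 1's payoff from B: q·2 + (1−q)·9 = -7q + 9
  Player 1's payoff from A: q·9 + (1−q)·4 = 5q + 4
  -7q + 9 = 5q + 4  ⇒  -12q = -5  ⇒  q = 5/12.
At equilibrium Player 1 is indifferent across rows, so Player 1's payoff equals the payoff from B: (5/12)·2 + (7/12)·9 = 73/12.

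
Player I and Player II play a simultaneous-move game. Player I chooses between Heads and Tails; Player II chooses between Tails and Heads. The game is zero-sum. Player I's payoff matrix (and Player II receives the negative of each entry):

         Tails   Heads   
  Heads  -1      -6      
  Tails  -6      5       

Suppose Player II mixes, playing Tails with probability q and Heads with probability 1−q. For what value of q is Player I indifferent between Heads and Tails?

q = 11/16

Set Player I's expected payoff from Heads equal to that from Tails:
  Player I's payoff to Heads: q·(-1) + (1−q)·(-6) = 5q - 6
  Player I's payoff to Tails: q·(-6) + (1−q)·5 = -11q + 5
  5q - 6 = -11q + 5  ⇒  16q = 11  ⇒  q = 11/16.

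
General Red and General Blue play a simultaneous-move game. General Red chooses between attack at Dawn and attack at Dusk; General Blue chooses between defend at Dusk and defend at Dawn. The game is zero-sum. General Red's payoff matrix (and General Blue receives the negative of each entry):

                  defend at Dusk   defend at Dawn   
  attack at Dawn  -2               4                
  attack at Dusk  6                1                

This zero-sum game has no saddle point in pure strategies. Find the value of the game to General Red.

General Red's indifference between attack at Dawn and attack at Dusk determines General Blue's mixing probability q:
  General Red's expected payoff from attack at Dawn: q·(-2) + (1−q)·4 = -6q + 4
  General Red's expected payoff from attack at Dusk: q·6 + (1−q)·1 = 5q + 1
  -6q + 4 = 5q + 1  ⇒  -11q = -3  ⇒  q = 3/11.
The value is General Red's expected payoff against this mix (using attack at Dawn): (3/11)·(-2) + (8/11)·4 = 26/11.

v = 26/11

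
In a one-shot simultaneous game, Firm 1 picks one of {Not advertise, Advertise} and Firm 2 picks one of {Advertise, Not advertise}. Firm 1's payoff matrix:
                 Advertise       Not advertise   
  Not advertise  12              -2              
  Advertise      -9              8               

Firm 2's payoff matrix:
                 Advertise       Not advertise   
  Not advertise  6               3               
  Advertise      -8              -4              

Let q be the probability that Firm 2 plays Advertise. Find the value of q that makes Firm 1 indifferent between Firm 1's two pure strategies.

Firm 1's indifference between Not advertise and Advertise determines Firm 2's mixing probability q:
  Firm 1's expected payoff from Not advertise: q·12 + (1−q)·(-2) = 14q - 2
  Firm 1's expected payoff from Advertise: q·(-9) + (1−q)·8 = -17q + 8
  14q - 2 = -17q + 8  ⇒  31q = 10  ⇒  q = 10/31.

q = 10/31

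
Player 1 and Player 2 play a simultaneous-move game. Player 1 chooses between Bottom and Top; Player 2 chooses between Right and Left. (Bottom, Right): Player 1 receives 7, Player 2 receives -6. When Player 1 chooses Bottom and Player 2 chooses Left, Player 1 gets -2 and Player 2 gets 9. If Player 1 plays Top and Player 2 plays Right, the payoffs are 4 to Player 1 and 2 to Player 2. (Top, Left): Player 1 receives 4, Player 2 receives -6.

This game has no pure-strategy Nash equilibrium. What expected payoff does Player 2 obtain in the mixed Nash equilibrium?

-18/23

Set Player 2's expected payoff from Right equal to that from Left:
  Player 2's payoff to Right: p·(-6) + (1−p)·2 = -8p + 2
  Player 2's payoff to Left: p·9 + (1−p)·(-6) = 15p - 6
  -8p + 2 = 15p - 6  ⇒  -23p = -8  ⇒  p = 8/23.
At equilibrium Player 2 is indifferent across columns, so Player 2's payoff equals the payoff from Right: (8/23)·(-6) + (15/23)·2 = -18/23.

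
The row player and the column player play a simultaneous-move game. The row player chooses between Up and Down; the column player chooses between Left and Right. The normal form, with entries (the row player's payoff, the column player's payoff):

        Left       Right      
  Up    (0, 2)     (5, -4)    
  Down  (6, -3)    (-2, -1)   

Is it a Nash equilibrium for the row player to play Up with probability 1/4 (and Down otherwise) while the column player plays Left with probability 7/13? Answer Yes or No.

Check the column player's indifference given the row player's mix p = 1/4:
  payoff from Left = -7/4; payoff from Right = -7/4 — equal.
Check the row player's indifference given the column player's mix q = 7/13:
  payoff from Up = 30/13; payoff from Down = 30/13 — equal.
Both players are indifferent, so neither can profitably deviate.

Yes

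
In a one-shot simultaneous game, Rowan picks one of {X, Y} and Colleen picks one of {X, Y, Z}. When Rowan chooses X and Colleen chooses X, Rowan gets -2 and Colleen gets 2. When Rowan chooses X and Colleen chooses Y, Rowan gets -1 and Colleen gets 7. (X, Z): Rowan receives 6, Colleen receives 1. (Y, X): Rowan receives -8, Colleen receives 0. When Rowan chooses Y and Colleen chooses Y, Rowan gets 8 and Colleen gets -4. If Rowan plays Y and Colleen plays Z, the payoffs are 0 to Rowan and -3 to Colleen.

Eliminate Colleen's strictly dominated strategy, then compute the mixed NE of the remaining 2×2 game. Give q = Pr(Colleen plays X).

Colleen's strategy Z is strictly dominated by X: 2 > 1 and 0 > -3. Eliminate Z.
Rowan's indifference between X and Y determines Colleen's mixing probability q:
  Rowan's payoff to X: q·(-2) + (1−q)·(-1) = -q - 1
  Rowan's payoff to Y: q·(-8) + (1−q)·8 = -16q + 8
  -q - 1 = -16q + 8  ⇒  15q = 9  ⇒  q = 3/5.

q = 3/5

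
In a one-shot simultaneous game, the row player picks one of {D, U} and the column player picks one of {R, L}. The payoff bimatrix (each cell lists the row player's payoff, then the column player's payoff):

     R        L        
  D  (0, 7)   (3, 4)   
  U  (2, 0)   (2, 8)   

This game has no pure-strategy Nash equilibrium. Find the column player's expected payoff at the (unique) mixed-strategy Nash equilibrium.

56/11

Set the column player's expected payoff from R equal to that from L:
  the column player's expected payoff from R: p·7 + (1−p)·0 = 7p
  the column player's expected payoff from L: p·4 + (1−p)·8 = -4p + 8
  7p = -4p + 8  ⇒  11p = 8  ⇒  p = 8/11.
At equilibrium the column player is indifferent across columns, so the column player's payoff equals the payoff from R: (8/11)·7 + (3/11)·0 = 56/11.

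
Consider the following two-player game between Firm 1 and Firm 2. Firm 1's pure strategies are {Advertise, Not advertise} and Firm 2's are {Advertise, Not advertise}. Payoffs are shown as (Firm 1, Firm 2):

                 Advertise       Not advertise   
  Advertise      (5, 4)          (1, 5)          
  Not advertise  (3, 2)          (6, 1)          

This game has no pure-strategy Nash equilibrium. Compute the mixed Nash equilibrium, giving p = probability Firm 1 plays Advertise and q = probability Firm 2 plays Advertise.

p = 1/2, q = 5/7

Firm 1's mix must leave Firm 2 indifferent between Advertise and Not advertise.
  Firm 2's expected payoff from Advertise: p·4 + (1−p)·2 = 2p + 2
  Firm 2's expected payoff from Not advertise: p·5 + (1−p)·1 = 4p + 1
  2p + 2 = 4p + 1  ⇒  -2p = -1  ⇒  p = 1/2.
For Firm 1 to be willing to mix, Firm 1 must be indifferent between Advertise and Not advertise, which pins down Firm 2's mix.
  Firm 1's payoff to Advertise: q·5 + (1−q)·1 = 4q + 1
  Firm 1's payoff to Not advertise: q·3 + (1−q)·6 = -3q + 6
  4q + 1 = -3q + 6  ⇒  7q = 5  ⇒  q = 5/7.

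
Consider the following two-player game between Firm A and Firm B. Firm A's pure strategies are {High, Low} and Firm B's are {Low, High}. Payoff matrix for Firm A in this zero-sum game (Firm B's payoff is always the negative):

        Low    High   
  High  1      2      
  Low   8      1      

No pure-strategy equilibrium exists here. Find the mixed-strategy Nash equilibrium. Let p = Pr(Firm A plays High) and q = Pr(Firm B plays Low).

p = 7/8, q = 1/8

Set Firm B's expected payoff from Low equal to that from High:
  Firm B's payoff from Low: p·(-1) + (1−p)·(-8) = 7p - 8
  Firm B's payoff from High: p·(-2) + (1−p)·(-1) = -p - 1
  7p - 8 = -p - 1  ⇒  8p = 7  ⇒  p = 7/8.
In a mixed equilibrium Firm A is indifferent between High and Low; this condition fixes q.
  Firm A's payoff to High: q·1 + (1−q)·2 = -q + 2
  Firm A's payoff to Low: q·8 + (1−q)·1 = 7q + 1
  -q + 2 = 7q + 1  ⇒  -8q = -1  ⇒  q = 1/8.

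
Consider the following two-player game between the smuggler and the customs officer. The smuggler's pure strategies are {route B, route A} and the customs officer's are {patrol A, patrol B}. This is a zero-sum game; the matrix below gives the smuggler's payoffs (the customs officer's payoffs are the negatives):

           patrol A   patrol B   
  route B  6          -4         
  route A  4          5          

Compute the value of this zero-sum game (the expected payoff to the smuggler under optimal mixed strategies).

v = 46/11

In a mixed equilibrium the smuggler is indifferent between route B and route A; this condition fixes q.
  the smuggler's expected payoff from route B: q·6 + (1−q)·(-4) = 10q - 4
  the smuggler's expected payoff from route A: q·4 + (1−q)·5 = -q + 5
  10q - 4 = -q + 5  ⇒  11q = 9  ⇒  q = 9/11.
The value is the smuggler's expected payoff against this mix (using route B): (9/11)·6 + (2/11)·(-4) = 46/11.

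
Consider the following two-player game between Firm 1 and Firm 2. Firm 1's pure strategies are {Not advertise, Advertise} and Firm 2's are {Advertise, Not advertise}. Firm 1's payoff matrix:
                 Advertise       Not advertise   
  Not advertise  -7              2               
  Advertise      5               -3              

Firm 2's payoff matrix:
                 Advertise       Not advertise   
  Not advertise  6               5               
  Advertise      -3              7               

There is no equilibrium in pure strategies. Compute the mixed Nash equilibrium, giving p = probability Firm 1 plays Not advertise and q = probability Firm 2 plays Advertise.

For Firm 2 to be willing to mix, Firm 2 must be indifferent between Advertise and Not advertise, which pins down Firm 1's mix.
  Firm 2's payoff to Advertise: p·6 + (1−p)·(-3) = 9p - 3
  Firm 2's payoff to Not advertise: p·5 + (1−p)·7 = -2p + 7
  9p - 3 = -2p + 7  ⇒  11p = 10  ⇒  p = 10/11.
Set Firm 1's expected payoff from Not advertise equal to that from Advertise:
  Firm 1's payoff from Not advertise: q·(-7) + (1−q)·2 = -9q + 2
  Firm 1's payoff from Advertise: q·5 + (1−q)·(-3) = 8q - 3
  -9q + 2 = 8q - 3  ⇒  -17q = -5  ⇒  q = 5/17.

p = 10/11, q = 5/17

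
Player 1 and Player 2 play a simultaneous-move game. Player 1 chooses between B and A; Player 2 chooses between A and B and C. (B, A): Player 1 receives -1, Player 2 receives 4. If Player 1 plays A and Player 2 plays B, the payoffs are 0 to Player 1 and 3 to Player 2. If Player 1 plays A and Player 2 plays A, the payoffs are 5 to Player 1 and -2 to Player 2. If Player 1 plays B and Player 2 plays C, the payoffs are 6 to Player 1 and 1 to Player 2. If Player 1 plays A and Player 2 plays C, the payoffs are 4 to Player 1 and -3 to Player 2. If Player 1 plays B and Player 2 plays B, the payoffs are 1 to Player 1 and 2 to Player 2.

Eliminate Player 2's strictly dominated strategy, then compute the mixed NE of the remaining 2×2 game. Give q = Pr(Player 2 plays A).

q = 1/7

Player 2's strategy C is strictly dominated by A: 4 > 1 and -2 > -3. Eliminate C.
For Player 1 to be willing to mix, Player 1 must be indifferent between B and A, which pins down Player 2's mix.
  Player 1's payoff to B: q·(-1) + (1−q)·1 = -2q + 1
  Player 1's payoff to A: q·5 + (1−q)·0 = 5q
  -2q + 1 = 5q  ⇒  -7q = -1  ⇒  q = 1/7.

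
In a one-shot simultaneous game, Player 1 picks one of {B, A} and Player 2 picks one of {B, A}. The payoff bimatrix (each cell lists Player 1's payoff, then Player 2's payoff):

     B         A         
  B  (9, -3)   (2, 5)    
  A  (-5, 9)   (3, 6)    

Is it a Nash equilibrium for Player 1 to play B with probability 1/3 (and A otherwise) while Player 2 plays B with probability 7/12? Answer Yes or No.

Given Player 1's mix p = 1/3, Player 2's payoff from B is 5 but from A is 17/3. Player 2 strictly prefers A, so Player 2 would not mix.
So the proposed profile is not a Nash equilibrium.

No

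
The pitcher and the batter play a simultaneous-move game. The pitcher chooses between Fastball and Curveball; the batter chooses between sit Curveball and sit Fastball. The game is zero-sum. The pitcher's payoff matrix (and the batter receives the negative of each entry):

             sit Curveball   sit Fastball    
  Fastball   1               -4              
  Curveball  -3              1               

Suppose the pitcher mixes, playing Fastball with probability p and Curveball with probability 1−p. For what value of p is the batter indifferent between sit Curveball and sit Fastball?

p = 4/9

In a mixed equilibrium the batter is indifferent between sit Curveball and sit Fastball; this condition fixes p.
  the batter's payoff from sit Curveball: p·(-1) + (1−p)·3 = -4p + 3
  the batter's payoff from sit Fastball: p·4 + (1−p)·(-1) = 5p - 1
  -4p + 3 = 5p - 1  ⇒  -9p = -4  ⇒  p = 4/9.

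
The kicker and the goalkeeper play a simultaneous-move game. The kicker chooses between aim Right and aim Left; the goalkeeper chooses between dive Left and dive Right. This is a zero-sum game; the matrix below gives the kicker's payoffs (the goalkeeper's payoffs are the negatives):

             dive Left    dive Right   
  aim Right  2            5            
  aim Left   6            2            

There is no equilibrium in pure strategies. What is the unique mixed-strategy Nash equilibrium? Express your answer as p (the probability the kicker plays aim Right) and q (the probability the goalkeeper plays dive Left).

The kicker's mix must leave the goalkeeper indifferent between dive Left and dive Right.
  the goalkeeper's payoff to dive Left: p·(-2) + (1−p)·(-6) = 4p - 6
  the goalkeeper's payoff to dive Right: p·(-5) + (1−p)·(-2) = -3p - 2
  4p - 6 = -3p - 2  ⇒  7p = 4  ⇒  p = 4/7.
For the kicker to be willing to mix, the kicker must be indifferent between aim Right and aim Left, which pins down the goalkeeper's mix.
  the kicker's payoff from aim Right: q·2 + (1−q)·5 = -3q + 5
  the kicker's payoff from aim Left: q·6 + (1−q)·2 = 4q + 2
  -3q + 5 = 4q + 2  ⇒  -7q = -3  ⇒  q = 3/7.

p = 4/7, q = 3/7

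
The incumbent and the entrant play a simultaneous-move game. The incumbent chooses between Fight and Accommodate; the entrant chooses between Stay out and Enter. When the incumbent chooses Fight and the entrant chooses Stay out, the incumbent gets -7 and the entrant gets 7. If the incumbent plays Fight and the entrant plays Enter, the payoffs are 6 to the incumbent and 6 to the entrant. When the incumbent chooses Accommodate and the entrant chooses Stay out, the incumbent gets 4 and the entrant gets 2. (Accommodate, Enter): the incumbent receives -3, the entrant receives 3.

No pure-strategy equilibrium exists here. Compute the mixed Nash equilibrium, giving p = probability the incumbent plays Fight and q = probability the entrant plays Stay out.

For the entrant to be willing to mix, the entrant must be indifferent between Stay out and Enter, which pins down the incumbent's mix.
  the entrant's expected payoff from Stay out: p·7 + (1−p)·2 = 5p + 2
  the entrant's expected payoff from Enter: p·6 + (1−p)·3 = 3p + 3
  5p + 2 = 3p + 3  ⇒  2p = 1  ⇒  p = 1/2.
Set the incumbent's expected payoff from Fight equal to that from Accommodate:
  the incumbent's payoff to Fight: q·(-7) + (1−q)·6 = -13q + 6
  the incumbent's payoff to Accommodate: q·4 + (1−q)·(-3) = 7q - 3
  -13q + 6 = 7q - 3  ⇒  -20q = -9  ⇒  q = 9/20.

p = 1/2, q = 9/20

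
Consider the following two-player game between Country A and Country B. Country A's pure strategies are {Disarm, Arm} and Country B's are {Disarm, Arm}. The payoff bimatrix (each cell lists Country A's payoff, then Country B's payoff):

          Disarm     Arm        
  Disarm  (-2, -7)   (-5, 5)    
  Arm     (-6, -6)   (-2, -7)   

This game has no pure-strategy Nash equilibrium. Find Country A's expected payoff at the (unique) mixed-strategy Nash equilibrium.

-26/7

For Country A to be willing to mix, Country A must be indifferent between Disarm and Arm, which pins down Country B's mix.
  Country A's payoff from Disarm: q·(-2) + (1−q)·(-5) = 3q - 5
  Country A's payoff from Arm: q·(-6) + (1−q)·(-2) = -4q - 2
  3q - 5 = -4q - 2  ⇒  7q = 3  ⇒  q = 3/7.
At equilibrium Country A is indifferent across rows, so Country A's payoff equals the payoff from Disarm: (3/7)·(-2) + (4/7)·(-5) = -26/7.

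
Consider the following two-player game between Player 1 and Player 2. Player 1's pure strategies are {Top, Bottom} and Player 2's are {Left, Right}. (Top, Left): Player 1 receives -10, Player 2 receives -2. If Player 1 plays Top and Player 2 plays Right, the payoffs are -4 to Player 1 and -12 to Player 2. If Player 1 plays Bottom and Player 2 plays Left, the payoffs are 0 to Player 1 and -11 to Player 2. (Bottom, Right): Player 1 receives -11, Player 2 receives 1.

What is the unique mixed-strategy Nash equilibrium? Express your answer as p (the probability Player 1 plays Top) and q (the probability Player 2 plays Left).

Player 1's mix must leave Player 2 indifferent between Left and Right.
  Player 2's expected payoff from Left: p·(-2) + (1−p)·(-11) = 9p - 11
  Player 2's expected payoff from Right: p·(-12) + (1−p)·1 = -13p + 1
  9p - 11 = -13p + 1  ⇒  22p = 12  ⇒  p = 6/11.
Player 2's mix must leave Player 1 indifferent between Top and Bottom.
  Player 1's payoff to Top: q·(-10) + (1−q)·(-4) = -6q - 4
  Player 1's payoff to Bottom: q·0 + (1−q)·(-11) = 11q - 11
  -6q - 4 = 11q - 11  ⇒  -17q = -7  ⇒  q = 7/17.

p = 6/11, q = 7/17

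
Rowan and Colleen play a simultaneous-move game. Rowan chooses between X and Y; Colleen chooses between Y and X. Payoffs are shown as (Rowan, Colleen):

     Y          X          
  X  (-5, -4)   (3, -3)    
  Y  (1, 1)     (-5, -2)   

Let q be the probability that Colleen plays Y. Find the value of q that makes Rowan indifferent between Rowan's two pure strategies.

q = 4/7

Colleen's mix must leave Rowan indifferent between X and Y.
  Rowan's expected payoff from X: q·(-5) + (1−q)·3 = -8q + 3
  Rowan's expected payoff from Y: q·1 + (1−q)·(-5) = 6q - 5
  -8q + 3 = 6q - 5  ⇒  -14q = -8  ⇒  q = 4/7.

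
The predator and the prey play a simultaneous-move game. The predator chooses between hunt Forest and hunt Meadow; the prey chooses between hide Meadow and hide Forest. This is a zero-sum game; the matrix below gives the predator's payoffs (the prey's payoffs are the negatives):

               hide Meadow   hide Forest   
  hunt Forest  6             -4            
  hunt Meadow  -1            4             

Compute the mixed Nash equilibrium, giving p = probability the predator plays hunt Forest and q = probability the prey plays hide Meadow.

p = 1/3, q = 8/15

Set the prey's expected payoff from hide Meadow equal to that from hide Forest:
  the prey's payoff from hide Meadow: p·(-6) + (1−p)·1 = -7p + 1
  the prey's payoff from hide Forest: p·4 + (1−p)·(-4) = 8p - 4
  -7p + 1 = 8p - 4  ⇒  -15p = -5  ⇒  p = 1/3.
For the predator to be willing to mix, the predator must be indifferent between hunt Forest and hunt Meadow, which pins down the prey's mix.
  the predator's expected payoff from hunt Forest: q·6 + (1−q)·(-4) = 10q - 4
  the predator's expected payoff from hunt Meadow: q·(-1) + (1−q)·4 = -5q + 4
  10q - 4 = -5q + 4  ⇒  15q = 8  ⇒  q = 8/15.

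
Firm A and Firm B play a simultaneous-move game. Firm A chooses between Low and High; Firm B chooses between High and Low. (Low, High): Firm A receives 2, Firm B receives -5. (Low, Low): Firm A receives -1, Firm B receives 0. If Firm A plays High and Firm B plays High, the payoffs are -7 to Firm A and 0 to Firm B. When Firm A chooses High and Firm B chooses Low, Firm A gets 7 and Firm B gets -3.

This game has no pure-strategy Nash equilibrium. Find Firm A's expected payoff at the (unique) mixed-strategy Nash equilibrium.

Firm A's indifference between Low and High determines Firm B's mixing probability q:
  Firm A's payoff to Low: q·2 + (1−q)·(-1) = 3q - 1
  Firm A's payoff to High: q·(-7) + (1−q)·7 = -14q + 7
  3q - 1 = -14q + 7  ⇒  17q = 8  ⇒  q = 8/17.
At equilibrium Firm A is indifferent across rows, so Firm A's payoff equals the payoff from Low: (8/17)·2 + (9/17)·(-1) = 7/17.

7/17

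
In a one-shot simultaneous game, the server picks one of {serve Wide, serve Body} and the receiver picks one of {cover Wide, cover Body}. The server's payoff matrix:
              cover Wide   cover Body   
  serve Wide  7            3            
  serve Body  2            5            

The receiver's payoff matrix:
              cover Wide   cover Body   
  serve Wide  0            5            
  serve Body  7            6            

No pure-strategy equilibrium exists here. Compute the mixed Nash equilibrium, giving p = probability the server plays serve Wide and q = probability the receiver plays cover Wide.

For the receiver to be willing to mix, the receiver must be indifferent between cover Wide and cover Body, which pins down the server's mix.
  the receiver's payoff to cover Wide: p·0 + (1−p)·7 = -7p + 7
  the receiver's payoff to cover Body: p·5 + (1−p)·6 = -p + 6
  -7p + 7 = -p + 6  ⇒  -6p = -1  ⇒  p = 1/6.
The receiver's mix must leave the server indifferent between serve Wide and serve Body.
  the server's payoff from serve Wide: q·7 + (1−q)·3 = 4q + 3
  the server's payoff from serve Body: q·2 + (1−q)·5 = -3q + 5
  4q + 3 = -3q + 5  ⇒  7q = 2  ⇒  q = 2/7.

p = 1/6, q = 2/7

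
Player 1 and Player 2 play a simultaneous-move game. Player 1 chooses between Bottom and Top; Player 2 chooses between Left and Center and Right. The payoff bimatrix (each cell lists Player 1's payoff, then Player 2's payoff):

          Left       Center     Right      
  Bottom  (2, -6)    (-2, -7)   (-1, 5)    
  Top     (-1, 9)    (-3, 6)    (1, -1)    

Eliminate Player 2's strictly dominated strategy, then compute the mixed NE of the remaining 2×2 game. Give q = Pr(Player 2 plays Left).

Player 2's strategy Center is strictly dominated by Left: -6 > -7 and 9 > 6. Eliminate Center.
In a mixed equilibrium Player 1 is indifferent between Bottom and Top; this condition fixes q.
  Player 1's expected payoff from Bottom: q·2 + (1−q)·(-1) = 3q - 1
  Player 1's expected payoff from Top: q·(-1) + (1−q)·1 = -2q + 1
  3q - 1 = -2q + 1  ⇒  5q = 2  ⇒  q = 2/5.

q = 2/5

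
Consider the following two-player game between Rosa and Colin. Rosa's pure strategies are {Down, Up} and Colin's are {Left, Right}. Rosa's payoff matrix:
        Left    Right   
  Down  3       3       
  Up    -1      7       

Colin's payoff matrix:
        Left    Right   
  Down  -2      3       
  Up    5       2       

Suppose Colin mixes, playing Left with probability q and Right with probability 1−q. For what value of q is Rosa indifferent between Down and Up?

For Rosa to be willing to mix, Rosa must be indifferent between Down and Up, which pins down Colin's mix.
  Rosa's payoff to Down: q·3 + (1−q)·3 = 3
  Rosa's payoff to Up: q·(-1) + (1−q)·7 = -8q + 7
  3 = -8q + 7  ⇒  8q = 4  ⇒  q = 1/2.

q = 1/2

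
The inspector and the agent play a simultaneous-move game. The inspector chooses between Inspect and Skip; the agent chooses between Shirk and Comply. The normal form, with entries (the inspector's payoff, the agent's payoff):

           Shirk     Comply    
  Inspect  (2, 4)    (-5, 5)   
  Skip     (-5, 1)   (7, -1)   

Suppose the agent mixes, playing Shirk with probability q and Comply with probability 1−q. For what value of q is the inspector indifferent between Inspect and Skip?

For the inspector to be willing to mix, the inspector must be indifferent between Inspect and Skip, which pins down the agent's mix.
  the inspector's payoff to Inspect: q·2 + (1−q)·(-5) = 7q - 5
  the inspector's payoff to Skip: q·(-5) + (1−q)·7 = -12q + 7
  7q - 5 = -12q + 7  ⇒  19q = 12  ⇒  q = 12/19.

q = 12/19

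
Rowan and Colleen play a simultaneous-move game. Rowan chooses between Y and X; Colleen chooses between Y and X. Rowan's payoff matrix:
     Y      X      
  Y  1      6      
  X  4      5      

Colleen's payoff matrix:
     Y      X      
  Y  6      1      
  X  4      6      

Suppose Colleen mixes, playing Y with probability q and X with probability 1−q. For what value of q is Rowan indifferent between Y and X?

For Rowan to be willing to mix, Rowan must be indifferent between Y and X, which pins down Colleen's mix.
  Rowan's payoff from Y: q·1 + (1−q)·6 = -5q + 6
  Rowan's payoff from X: q·4 + (1−q)·5 = -q + 5
  -5q + 6 = -q + 5  ⇒  -4q = -1  ⇒  q = 1/4.

q = 1/4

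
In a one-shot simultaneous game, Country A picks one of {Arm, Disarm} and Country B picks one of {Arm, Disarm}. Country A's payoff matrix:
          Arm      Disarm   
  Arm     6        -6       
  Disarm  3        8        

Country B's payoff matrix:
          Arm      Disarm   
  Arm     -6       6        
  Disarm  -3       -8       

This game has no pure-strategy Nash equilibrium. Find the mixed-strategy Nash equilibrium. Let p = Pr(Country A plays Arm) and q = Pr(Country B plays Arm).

Country A's mix must leave Country B indifferent between Arm and Disarm.
  Country B's expected payoff from Arm: p·(-6) + (1−p)·(-3) = -3p - 3
  Country B's expected payoff from Disarm: p·6 + (1−p)·(-8) = 14p - 8
  -3p - 3 = 14p - 8  ⇒  -17p = -5  ⇒  p = 5/17.
Set Country A's expected payoff from Arm equal to that from Disarm:
  Country A's payoff from Arm: q·6 + (1−q)·(-6) = 12q - 6
  Country A's payoff from Disarm: q·3 + (1−q)·8 = -5q + 8
  12q - 6 = -5q + 8  ⇒  17q = 14  ⇒  q = 14/17.

p = 5/17, q = 14/17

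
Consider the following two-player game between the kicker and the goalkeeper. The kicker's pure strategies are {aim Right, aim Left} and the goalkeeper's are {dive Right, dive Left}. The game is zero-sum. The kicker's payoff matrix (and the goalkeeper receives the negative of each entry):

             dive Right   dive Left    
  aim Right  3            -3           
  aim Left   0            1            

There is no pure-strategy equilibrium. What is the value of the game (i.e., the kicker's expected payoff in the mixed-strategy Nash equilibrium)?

v = 3/7

The kicker's indifference between aim Right and aim Left determines the goalkeeper's mixing probability q:
  the kicker's expected payoff from aim Right: q·3 + (1−q)·(-3) = 6q - 3
  the kicker's expected payoff from aim Left: q·0 + (1−q)·1 = -q + 1
  6q - 3 = -q + 1  ⇒  7q = 4  ⇒  q = 4/7.
The value is the kicker's expected payoff against this mix (using aim Right): (4/7)·3 + (3/7)·(-3) = 3/7.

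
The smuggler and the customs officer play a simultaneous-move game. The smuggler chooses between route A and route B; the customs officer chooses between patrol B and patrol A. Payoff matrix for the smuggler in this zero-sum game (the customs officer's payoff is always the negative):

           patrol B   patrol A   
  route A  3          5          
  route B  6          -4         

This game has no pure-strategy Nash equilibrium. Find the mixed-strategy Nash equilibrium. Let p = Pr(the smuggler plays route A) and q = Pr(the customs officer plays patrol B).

The customs officer's indifference between patrol B and patrol A determines the smuggler's mixing probability p:
  the customs officer's expected payoff from patrol B: p·(-3) + (1−p)·(-6) = 3p - 6
  the customs officer's expected payoff from patrol A: p·(-5) + (1−p)·4 = -9p + 4
  3p - 6 = -9p + 4  ⇒  12p = 10  ⇒  p = 5/6.
For the smuggler to be willing to mix, the smuggler must be indifferent between route A and route B, which pins down the customs officer's mix.
  the smuggler's payoff to route A: q·3 + (1−q)·5 = -2q + 5
  the smuggler's payoff to route B: q·6 + (1−q)·(-4) = 10q - 4
  -2q + 5 = 10q - 4  ⇒  -12q = -9  ⇒  q = 3/4.

p = 5/6, q = 3/4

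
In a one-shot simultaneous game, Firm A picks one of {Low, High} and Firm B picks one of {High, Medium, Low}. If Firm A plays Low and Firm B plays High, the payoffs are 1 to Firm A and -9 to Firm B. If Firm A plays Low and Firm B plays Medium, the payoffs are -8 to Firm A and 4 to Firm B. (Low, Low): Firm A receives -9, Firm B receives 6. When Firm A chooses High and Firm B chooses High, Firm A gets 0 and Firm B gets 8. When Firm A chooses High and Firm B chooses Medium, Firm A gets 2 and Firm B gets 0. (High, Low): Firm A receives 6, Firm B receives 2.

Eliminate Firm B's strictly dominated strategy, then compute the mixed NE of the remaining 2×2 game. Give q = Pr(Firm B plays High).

q = 15/16

Firm B's strategy Medium is strictly dominated by Low: 6 > 4 and 2 > 0. Eliminate Medium.
Set Firm A's expected payoff from Low equal to that from High:
  Firm A's payoff to Low: q·1 + (1−q)·(-9) = 10q - 9
  Firm A's payoff to High: q·0 + (1−q)·6 = -6q + 6
  10q - 9 = -6q + 6  ⇒  16q = 15  ⇒  q = 15/16.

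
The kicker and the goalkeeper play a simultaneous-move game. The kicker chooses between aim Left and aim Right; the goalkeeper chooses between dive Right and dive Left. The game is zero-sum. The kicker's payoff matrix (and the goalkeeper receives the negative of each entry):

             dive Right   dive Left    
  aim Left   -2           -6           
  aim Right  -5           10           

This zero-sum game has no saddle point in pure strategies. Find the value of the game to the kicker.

Set the kicker's expected payoff from aim Left equal to that from aim Right:
  the kicker's payoff to aim Left: q·(-2) + (1−q)·(-6) = 4q - 6
  the kicker's payoff to aim Right: q·(-5) + (1−q)·10 = -15q + 10
  4q - 6 = -15q + 10  ⇒  19q = 16  ⇒  q = 16/19.
The value is the kicker's expected payoff against this mix (using aim Left): (16/19)·(-2) + (3/19)·(-6) = -50/19.

v = -50/19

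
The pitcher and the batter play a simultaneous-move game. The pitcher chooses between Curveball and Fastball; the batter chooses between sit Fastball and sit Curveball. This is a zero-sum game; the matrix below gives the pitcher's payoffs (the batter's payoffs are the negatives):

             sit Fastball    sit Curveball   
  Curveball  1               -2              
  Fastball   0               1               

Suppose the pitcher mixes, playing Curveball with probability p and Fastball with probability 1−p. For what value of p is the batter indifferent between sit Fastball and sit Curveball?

p = 1/4

The batter's indifference between sit Fastball and sit Curveball determines the pitcher's mixing probability p:
  the batter's payoff from sit Fastball: p·(-1) + (1−p)·0 = -p
  the batter's payoff from sit Curveball: p·2 + (1−p)·(-1) = 3p - 1
  -p = 3p - 1  ⇒  -4p = -1  ⇒  p = 1/4.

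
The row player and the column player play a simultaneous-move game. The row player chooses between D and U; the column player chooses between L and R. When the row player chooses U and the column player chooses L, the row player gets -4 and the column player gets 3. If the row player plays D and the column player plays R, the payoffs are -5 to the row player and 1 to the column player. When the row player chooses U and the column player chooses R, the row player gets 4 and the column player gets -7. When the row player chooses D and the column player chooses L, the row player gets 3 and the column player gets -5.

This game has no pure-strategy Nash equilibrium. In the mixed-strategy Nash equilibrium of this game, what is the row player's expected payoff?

The column player's mix must leave the row player indifferent between D and U.
  the row player's expected payoff from D: q·3 + (1−q)·(-5) = 8q - 5
  the row player's expected payoff from U: q·(-4) + (1−q)·4 = -8q + 4
  8q - 5 = -8q + 4  ⇒  16q = 9  ⇒  q = 9/16.
At equilibrium the row player is indifferent across rows, so the row player's payoff equals the payoff from D: (9/16)·3 + (7/16)·(-5) = -1/2.

-1/2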